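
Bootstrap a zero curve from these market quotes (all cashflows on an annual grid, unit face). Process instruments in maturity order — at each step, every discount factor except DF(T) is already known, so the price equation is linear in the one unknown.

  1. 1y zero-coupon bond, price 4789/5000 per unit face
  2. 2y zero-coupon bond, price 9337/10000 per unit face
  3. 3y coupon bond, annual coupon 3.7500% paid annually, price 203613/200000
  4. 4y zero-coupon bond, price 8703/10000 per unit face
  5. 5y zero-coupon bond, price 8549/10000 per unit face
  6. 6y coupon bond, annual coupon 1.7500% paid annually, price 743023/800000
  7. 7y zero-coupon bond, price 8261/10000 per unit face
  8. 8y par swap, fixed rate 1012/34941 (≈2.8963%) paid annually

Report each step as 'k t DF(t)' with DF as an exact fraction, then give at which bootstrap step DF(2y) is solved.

step 1 [1y] zero: DF = P = 4789/5000 ≈ 0.957800
step 2 [2y] zero: DF = P = 9337/10000 ≈ 0.933700
step 3 [3y] bond c/1=3/80: DF=(203613/200000 − 3/80·(0.957800+0.933700))/(1+3/80) = 9129/10000 ≈ 0.912900
step 4 [4y] zero: DF = P = 8703/10000 ≈ 0.870300
step 5 [5y] zero: DF = P = 8549/10000 ≈ 0.854900
step 6 [6y] bond c/1=7/400: DF=(743023/800000 − 7/400·(0.957800+0.933700+0.912900+0.870300+0.854900))/(1+7/400) = 8349/10000 ≈ 0.834900
step 7 [7y] zero: DF = P = 8261/10000 ≈ 0.826100
step 8 [8y] swap r/1=1012/34941: DF=(1 − 1012/34941·(0.957800+0.933700+0.912900+0.870300+0.854900+0.834900+0.826100))/(1+1012/34941) = 997/1250 ≈ 0.797600

1 1 4789/5000
2 2 9337/10000
3 3 9129/10000
4 4 8703/10000
5 5 8549/10000
6 6 8349/10000
7 7 8261/10000
8 8 997/1250
DF(2y) is solved at step 2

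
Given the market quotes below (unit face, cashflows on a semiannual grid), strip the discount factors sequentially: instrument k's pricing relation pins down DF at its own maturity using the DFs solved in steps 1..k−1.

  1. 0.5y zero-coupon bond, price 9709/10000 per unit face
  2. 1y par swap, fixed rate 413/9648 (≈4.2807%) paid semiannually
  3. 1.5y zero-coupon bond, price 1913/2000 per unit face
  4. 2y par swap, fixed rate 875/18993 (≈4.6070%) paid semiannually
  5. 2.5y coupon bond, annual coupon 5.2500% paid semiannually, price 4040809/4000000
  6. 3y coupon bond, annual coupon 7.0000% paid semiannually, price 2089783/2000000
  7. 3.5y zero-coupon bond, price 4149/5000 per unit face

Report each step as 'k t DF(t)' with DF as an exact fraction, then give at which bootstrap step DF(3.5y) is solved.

step 1 [0.5y] zero: DF = P = 9709/10000 ≈ 0.970900
step 2 [1y] swap r/2=413/19296: DF=(1 − 413/19296·(0.970900))/(1+413/19296) = 9587/10000 ≈ 0.958700
step 3 [1.5y] zero: DF = P = 1913/2000 ≈ 0.956500
step 4 [2y] swap r/2=875/37986: DF=(1 − 875/37986·(0.970900+0.958700+0.956500))/(1+875/37986) = 73/80 ≈ 0.912500
step 5 [2.5y] bond c/2=21/800: DF=(4040809/4000000 − 21/800·(0.970900+0.958700+0.956500+0.912500))/(1+21/800) = 1109/1250 ≈ 0.887200
step 6 [3y] bond c/2=7/200: DF=(2089783/2000000 − 7/200·(0.970900+0.958700+0.956500+0.912500+0.887200))/(1+7/200) = 8511/10000 ≈ 0.851100
step 7 [3.5y] zero: DF = P = 4149/5000 ≈ 0.829800

1 1/2 9709/10000
2 1 9587/10000
3 3/2 1913/2000
4 2 73/80
5 5/2 1109/1250
6 3 8511/10000
7 7/2 4149/5000
DF(3.5y) is solved at step 7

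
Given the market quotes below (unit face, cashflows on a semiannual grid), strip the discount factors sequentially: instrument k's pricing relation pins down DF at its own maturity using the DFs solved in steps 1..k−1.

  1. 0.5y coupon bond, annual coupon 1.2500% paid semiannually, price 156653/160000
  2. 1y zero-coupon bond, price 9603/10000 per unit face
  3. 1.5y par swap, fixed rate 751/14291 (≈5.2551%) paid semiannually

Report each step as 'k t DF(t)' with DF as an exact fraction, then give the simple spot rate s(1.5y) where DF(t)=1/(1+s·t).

1 1/2 973/1000
2 1 9603/10000
3 3/2 9249/10000
s(1.5y) = (1/(9249/10000) − 1)/(3/2) = 1502/27747 ≈ 5.4132%

step 1 [0.5y] bond c/2=1/160: DF=(156653/160000 − 1/160·(0))/(1+1/160) = 973/1000 ≈ 0.973000
step 2 [1y] zero: DF = P = 9603/10000 ≈ 0.960300
step 3 [1.5y] swap r/2=751/28582: DF=(1 − 751/28582·(0.973000+0.960300))/(1+751/28582) = 9249/10000 ≈ 0.924900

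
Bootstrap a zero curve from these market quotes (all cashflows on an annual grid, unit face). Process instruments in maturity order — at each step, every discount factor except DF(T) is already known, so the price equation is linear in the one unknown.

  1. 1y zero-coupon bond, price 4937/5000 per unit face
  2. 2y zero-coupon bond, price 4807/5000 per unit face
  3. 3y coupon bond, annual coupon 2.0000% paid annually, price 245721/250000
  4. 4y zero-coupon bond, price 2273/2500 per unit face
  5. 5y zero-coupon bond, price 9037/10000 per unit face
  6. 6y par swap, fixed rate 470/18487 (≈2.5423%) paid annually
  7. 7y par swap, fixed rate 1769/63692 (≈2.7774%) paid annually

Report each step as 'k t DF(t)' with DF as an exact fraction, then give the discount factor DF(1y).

step 1 [1y] zero: DF = P = 4937/5000 ≈ 0.987400
step 2 [2y] zero: DF = P = 4807/5000 ≈ 0.961400
step 3 [3y] bond c/1=1/50: DF=(245721/250000 − 1/50·(0.987400+0.961400))/(1+1/50) = 4627/5000 ≈ 0.925400
step 4 [4y] zero: DF = P = 2273/2500 ≈ 0.909200
step 5 [5y] zero: DF = P = 9037/10000 ≈ 0.903700
step 6 [6y] swap r/1=470/18487: DF=(1 − 470/18487·(0.987400+0.961400+0.925400+0.909200+0.903700))/(1+470/18487) = 859/1000 ≈ 0.859000
step 7 [7y] swap r/1=1769/63692: DF=(1 − 1769/63692·(0.987400+0.961400+0.925400+0.909200+0.903700+0.859000))/(1+1769/63692) = 8231/10000 ≈ 0.823100

1 1 4937/5000
2 2 4807/5000
3 3 4627/5000
4 4 2273/2500
5 5 9037/10000
6 6 859/1000
7 7 8231/10000
DF(1y) = 4937/5000 ≈ 0.987400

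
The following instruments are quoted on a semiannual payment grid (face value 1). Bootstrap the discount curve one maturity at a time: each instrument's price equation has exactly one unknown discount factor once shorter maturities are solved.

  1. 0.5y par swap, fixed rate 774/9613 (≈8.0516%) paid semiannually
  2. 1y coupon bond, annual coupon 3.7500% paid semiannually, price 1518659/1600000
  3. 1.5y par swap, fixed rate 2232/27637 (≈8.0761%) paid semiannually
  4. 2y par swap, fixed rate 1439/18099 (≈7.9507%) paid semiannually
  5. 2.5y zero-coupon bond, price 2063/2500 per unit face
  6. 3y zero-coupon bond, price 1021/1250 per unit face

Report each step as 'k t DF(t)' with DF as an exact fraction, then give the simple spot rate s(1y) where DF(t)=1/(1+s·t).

1 1/2 9613/10000
2 1 457/500
3 3/2 2221/2500
4 2 8561/10000
5 5/2 2063/2500
6 3 1021/1250
s(1y) = (1/(457/500) − 1)/(1) = 43/457 ≈ 9.4092%

step 1 [0.5y] swap r/2=387/9613: DF=(1 − 387/9613·(0))/(1+387/9613) = 9613/10000 ≈ 0.961300
step 2 [1y] bond c/2=3/160: DF=(1518659/1600000 − 3/160·(0.961300))/(1+3/160) = 457/500 ≈ 0.914000
step 3 [1.5y] swap r/2=1116/27637: DF=(1 − 1116/27637·(0.961300+0.914000))/(1+1116/27637) = 2221/2500 ≈ 0.888400
step 4 [2y] swap r/2=1439/36198: DF=(1 − 1439/36198·(0.961300+0.914000+0.888400))/(1+1439/36198) = 8561/10000 ≈ 0.856100
step 5 [2.5y] zero: DF = P = 2063/2500 ≈ 0.825200
step 6 [3y] zero: DF = P = 1021/1250 ≈ 0.816800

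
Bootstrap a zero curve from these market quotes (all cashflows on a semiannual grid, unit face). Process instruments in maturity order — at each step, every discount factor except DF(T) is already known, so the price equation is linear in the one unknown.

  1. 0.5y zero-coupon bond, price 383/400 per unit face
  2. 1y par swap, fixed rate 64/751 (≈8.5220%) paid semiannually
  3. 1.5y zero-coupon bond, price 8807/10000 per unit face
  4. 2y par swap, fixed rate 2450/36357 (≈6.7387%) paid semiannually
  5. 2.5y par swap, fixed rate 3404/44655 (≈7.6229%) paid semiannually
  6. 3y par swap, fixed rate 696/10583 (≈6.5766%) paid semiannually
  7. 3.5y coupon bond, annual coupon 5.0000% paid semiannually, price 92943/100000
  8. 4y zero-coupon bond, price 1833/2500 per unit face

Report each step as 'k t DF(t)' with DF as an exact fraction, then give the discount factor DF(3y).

step 1 [0.5y] zero: DF = P = 383/400 ≈ 0.957500
step 2 [1y] swap r/2=32/751: DF=(1 − 32/751·(0.957500))/(1+32/751) = 23/25 ≈ 0.920000
step 3 [1.5y] zero: DF = P = 8807/10000 ≈ 0.880700
step 4 [2y] swap r/2=1225/36357: DF=(1 − 1225/36357·(0.957500+0.920000+0.880700))/(1+1225/36357) = 351/400 ≈ 0.877500
step 5 [2.5y] swap r/2=1702/44655: DF=(1 − 1702/44655·(0.957500+0.920000+0.880700+0.877500))/(1+1702/44655) = 4149/5000 ≈ 0.829800
step 6 [3y] swap r/2=348/10583: DF=(1 − 348/10583·(0.957500+0.920000+0.880700+0.877500+0.829800))/(1+348/10583) = 413/500 ≈ 0.826000
step 7 [3.5y] bond c/2=1/40: DF=(92943/100000 − 1/40·(0.957500+0.920000+0.880700+0.877500+0.829800+0.826000))/(1+1/40) = 7777/10000 ≈ 0.777700
step 8 [4y] zero: DF = P = 1833/2500 ≈ 0.733200

1 1/2 383/400
2 1 23/25
3 3/2 8807/10000
4 2 351/400
5 5/2 4149/5000
6 3 413/500
7 7/2 7777/10000
8 4 1833/2500
DF(3y) = 413/500 ≈ 0.826000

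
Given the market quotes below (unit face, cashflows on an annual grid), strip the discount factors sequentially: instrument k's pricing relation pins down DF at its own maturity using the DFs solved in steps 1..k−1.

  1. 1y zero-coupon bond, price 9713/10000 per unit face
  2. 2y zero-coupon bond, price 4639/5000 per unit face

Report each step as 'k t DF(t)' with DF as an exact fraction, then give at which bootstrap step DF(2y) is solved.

1 1 9713/10000
2 2 4639/5000
DF(2y) is solved at step 2

step 1 [1y] zero: DF = P = 9713/10000 ≈ 0.971300
step 2 [2y] zero: DF = P = 4639/5000 ≈ 0.927800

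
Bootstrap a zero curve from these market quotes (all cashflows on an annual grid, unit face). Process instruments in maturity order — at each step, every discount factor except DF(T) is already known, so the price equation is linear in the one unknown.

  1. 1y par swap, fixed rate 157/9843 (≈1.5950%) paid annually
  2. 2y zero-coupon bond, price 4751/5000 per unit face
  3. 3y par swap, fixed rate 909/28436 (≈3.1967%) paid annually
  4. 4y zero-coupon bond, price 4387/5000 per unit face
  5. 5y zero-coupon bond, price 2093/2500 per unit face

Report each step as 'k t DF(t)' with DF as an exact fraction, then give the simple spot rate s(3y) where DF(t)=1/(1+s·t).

1 1 9843/10000
2 2 4751/5000
3 3 9091/10000
4 4 4387/5000
5 5 2093/2500
s(3y) = (1/(9091/10000) − 1)/(3) = 303/9091 ≈ 3.3330%

step 1 [1y] swap r/1=157/9843: DF=(1 − 157/9843·(0))/(1+157/9843) = 9843/10000 ≈ 0.984300
step 2 [2y] zero: DF = P = 4751/5000 ≈ 0.950200
step 3 [3y] swap r/1=909/28436: DF=(1 − 909/28436·(0.984300+0.950200))/(1+909/28436) = 9091/10000 ≈ 0.909100
step 4 [4y] zero: DF = P = 4387/5000 ≈ 0.877400
step 5 [5y] zero: DF = P = 2093/2500 ≈ 0.837200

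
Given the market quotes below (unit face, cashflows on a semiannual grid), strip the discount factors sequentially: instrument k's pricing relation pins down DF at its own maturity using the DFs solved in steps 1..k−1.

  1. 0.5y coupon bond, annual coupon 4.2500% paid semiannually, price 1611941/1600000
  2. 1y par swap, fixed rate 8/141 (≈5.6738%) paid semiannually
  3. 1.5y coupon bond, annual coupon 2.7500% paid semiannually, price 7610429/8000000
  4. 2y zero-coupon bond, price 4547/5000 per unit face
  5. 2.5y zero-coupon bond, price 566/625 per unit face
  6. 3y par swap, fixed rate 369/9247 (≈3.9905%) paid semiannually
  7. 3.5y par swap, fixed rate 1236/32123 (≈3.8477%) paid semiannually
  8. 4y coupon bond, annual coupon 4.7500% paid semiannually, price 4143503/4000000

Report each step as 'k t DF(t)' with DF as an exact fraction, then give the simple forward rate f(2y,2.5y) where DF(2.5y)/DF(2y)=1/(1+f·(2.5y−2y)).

step 1 [0.5y] bond c/2=17/800: DF=(1611941/1600000 − 17/800·(0))/(1+17/800) = 1973/2000 ≈ 0.986500
step 2 [1y] swap r/2=4/141: DF=(1 − 4/141·(0.986500))/(1+4/141) = 2363/2500 ≈ 0.945200
step 3 [1.5y] bond c/2=11/800: DF=(7610429/8000000 − 11/800·(0.986500+0.945200))/(1+11/800) = 4561/5000 ≈ 0.912200
step 4 [2y] zero: DF = P = 4547/5000 ≈ 0.909400
step 5 [2.5y] zero: DF = P = 566/625 ≈ 0.905600
step 6 [3y] swap r/2=369/18494: DF=(1 − 369/18494·(0.986500+0.945200+0.912200+0.909400+0.905600))/(1+369/18494) = 8893/10000 ≈ 0.889300
step 7 [3.5y] swap r/2=618/32123: DF=(1 − 618/32123·(0.986500+0.945200+0.912200+0.909400+0.905600+0.889300))/(1+618/32123) = 2191/2500 ≈ 0.876400
step 8 [4y] bond c/2=19/800: DF=(4143503/4000000 − 19/800·(0.986500+0.945200+0.912200+0.909400+0.905600+0.889300+0.876400))/(1+19/800) = 2157/2500 ≈ 0.862800

1 1/2 1973/2000
2 1 2363/2500
3 3/2 4561/5000
4 2 4547/5000
5 5/2 566/625
6 3 8893/10000
7 7/2 2191/2500
8 4 2157/2500
f(2y,2.5y) = ((4547/5000)/(566/625) − 1)/(1/2) = 19/2264 ≈ 0.8392%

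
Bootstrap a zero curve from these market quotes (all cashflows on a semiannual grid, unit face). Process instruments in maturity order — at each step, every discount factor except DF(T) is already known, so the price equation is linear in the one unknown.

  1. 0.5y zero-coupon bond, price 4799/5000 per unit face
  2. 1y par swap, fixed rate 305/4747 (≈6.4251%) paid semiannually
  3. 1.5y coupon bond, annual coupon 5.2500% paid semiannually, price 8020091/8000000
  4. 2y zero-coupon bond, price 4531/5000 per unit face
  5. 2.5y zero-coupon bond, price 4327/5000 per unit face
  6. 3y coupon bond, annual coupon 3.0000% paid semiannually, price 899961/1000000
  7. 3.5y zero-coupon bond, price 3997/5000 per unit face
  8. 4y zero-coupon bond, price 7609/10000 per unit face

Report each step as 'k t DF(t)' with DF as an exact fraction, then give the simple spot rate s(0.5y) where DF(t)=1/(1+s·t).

1 1/2 4799/5000
2 1 939/1000
3 3/2 9283/10000
4 2 4531/5000
5 5/2 4327/5000
6 3 8187/10000
7 7/2 3997/5000
8 4 7609/10000
s(0.5y) = (1/(4799/5000) − 1)/(1/2) = 402/4799 ≈ 8.3767%

step 1 [0.5y] zero: DF = P = 4799/5000 ≈ 0.959800
step 2 [1y] swap r/2=305/9494: DF=(1 − 305/9494·(0.959800))/(1+305/9494) = 939/1000 ≈ 0.939000
step 3 [1.5y] bond c/2=21/800: DF=(8020091/8000000 − 21/800·(0.959800+0.939000))/(1+21/800) = 9283/10000 ≈ 0.928300
step 4 [2y] zero: DF = P = 4531/5000 ≈ 0.906200
step 5 [2.5y] zero: DF = P = 4327/5000 ≈ 0.865400
step 6 [3y] bond c/2=3/200: DF=(899961/1000000 − 3/200·(0.959800+0.939000+0.928300+0.906200+0.865400))/(1+3/200) = 8187/10000 ≈ 0.818700
step 7 [3.5y] zero: DF = P = 3997/5000 ≈ 0.799400
step 8 [4y] zero: DF = P = 7609/10000 ≈ 0.760900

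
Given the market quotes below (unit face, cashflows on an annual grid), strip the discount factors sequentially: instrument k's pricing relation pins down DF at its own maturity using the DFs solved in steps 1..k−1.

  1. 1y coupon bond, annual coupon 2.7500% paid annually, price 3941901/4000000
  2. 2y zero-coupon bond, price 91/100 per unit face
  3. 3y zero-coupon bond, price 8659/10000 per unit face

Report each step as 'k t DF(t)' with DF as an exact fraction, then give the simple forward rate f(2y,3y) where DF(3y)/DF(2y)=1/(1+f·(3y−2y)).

1 1 9591/10000
2 2 91/100
3 3 8659/10000
f(2y,3y) = ((91/100)/(8659/10000) − 1)/(1) = 63/1237 ≈ 5.0930%

step 1 [1y] bond c/1=11/400: DF=(3941901/4000000 − 11/400·(0))/(1+11/400) = 9591/10000 ≈ 0.959100
step 2 [2y] zero: DF = P = 91/100 ≈ 0.910000
step 3 [3y] zero: DF = P = 8659/10000 ≈ 0.865900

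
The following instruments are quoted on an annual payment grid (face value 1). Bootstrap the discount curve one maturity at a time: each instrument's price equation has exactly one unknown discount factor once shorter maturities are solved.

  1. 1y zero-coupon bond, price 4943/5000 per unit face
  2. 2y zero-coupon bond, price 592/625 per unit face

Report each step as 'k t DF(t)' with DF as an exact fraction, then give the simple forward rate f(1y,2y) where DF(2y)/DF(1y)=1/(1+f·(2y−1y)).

1 1 4943/5000
2 2 592/625
f(1y,2y) = ((4943/5000)/(592/625) − 1)/(1) = 207/4736 ≈ 4.3708%

step 1 [1y] zero: DF = P = 4943/5000 ≈ 0.988600
step 2 [2y] zero: DF = P = 592/625 ≈ 0.947200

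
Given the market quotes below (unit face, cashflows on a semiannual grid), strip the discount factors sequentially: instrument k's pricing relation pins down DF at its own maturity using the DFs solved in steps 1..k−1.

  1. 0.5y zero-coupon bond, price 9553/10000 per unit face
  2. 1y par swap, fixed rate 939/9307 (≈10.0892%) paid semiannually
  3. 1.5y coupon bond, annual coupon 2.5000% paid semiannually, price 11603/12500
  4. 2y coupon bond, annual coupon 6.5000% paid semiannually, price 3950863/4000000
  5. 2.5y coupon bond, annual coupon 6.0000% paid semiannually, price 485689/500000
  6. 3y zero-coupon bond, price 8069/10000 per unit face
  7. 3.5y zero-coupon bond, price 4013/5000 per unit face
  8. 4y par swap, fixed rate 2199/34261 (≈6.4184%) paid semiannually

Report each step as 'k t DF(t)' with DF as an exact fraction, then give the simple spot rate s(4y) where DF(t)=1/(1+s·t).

step 1 [0.5y] zero: DF = P = 9553/10000 ≈ 0.955300
step 2 [1y] swap r/2=939/18614: DF=(1 − 939/18614·(0.955300))/(1+939/18614) = 9061/10000 ≈ 0.906100
step 3 [1.5y] bond c/2=1/80: DF=(11603/12500 − 1/80·(0.955300+0.906100))/(1+1/80) = 4469/5000 ≈ 0.893800
step 4 [2y] bond c/2=13/400: DF=(3950863/4000000 − 13/400·(0.955300+0.906100+0.893800))/(1+13/400) = 8699/10000 ≈ 0.869900
step 5 [2.5y] bond c/2=3/100: DF=(485689/500000 − 3/100·(0.955300+0.906100+0.893800+0.869900))/(1+3/100) = 67/80 ≈ 0.837500
step 6 [3y] zero: DF = P = 8069/10000 ≈ 0.806900
step 7 [3.5y] zero: DF = P = 4013/5000 ≈ 0.802600
step 8 [4y] swap r/2=2199/68522: DF=(1 − 2199/68522·(0.955300+0.906100+0.893800+0.869900+0.837500+0.806900+0.802600))/(1+2199/68522) = 7801/10000 ≈ 0.780100

1 1/2 9553/10000
2 1 9061/10000
3 3/2 4469/5000
4 2 8699/10000
5 5/2 67/80
6 3 8069/10000
7 7/2 4013/5000
8 4 7801/10000
s(4y) = (1/(7801/10000) − 1)/(4) = 2199/31204 ≈ 7.0472%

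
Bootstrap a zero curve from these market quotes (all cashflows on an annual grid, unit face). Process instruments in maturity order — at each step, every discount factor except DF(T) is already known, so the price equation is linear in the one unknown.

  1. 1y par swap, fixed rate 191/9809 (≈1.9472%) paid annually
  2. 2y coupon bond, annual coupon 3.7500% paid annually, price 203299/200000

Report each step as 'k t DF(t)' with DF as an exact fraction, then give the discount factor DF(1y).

1 1 9809/10000
2 2 9443/10000
DF(1y) = 9809/10000 ≈ 0.980900

step 1 [1y] swap r/1=191/9809: DF=(1 − 191/9809·(0))/(1+191/9809) = 9809/10000 ≈ 0.980900
step 2 [2y] bond c/1=3/80: DF=(203299/200000 − 3/80·(0.980900))/(1+3/80) = 9443/10000 ≈ 0.944300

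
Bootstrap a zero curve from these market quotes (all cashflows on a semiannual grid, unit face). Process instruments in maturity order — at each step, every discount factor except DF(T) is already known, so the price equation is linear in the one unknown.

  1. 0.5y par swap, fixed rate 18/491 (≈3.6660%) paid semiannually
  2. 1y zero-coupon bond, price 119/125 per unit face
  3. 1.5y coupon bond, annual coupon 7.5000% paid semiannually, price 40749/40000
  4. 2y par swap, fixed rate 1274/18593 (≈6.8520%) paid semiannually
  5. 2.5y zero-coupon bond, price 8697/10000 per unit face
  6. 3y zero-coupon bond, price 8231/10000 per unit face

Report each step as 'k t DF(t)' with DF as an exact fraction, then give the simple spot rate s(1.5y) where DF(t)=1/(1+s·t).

1 1/2 491/500
2 1 119/125
3 3/2 114/125
4 2 4363/5000
5 5/2 8697/10000
6 3 8231/10000
s(1.5y) = (1/(114/125) − 1)/(3/2) = 11/171 ≈ 6.4327%

step 1 [0.5y] swap r/2=9/491: DF=(1 − 9/491·(0))/(1+9/491) = 491/500 ≈ 0.982000
step 2 [1y] zero: DF = P = 119/125 ≈ 0.952000
step 3 [1.5y] bond c/2=3/80: DF=(40749/40000 − 3/80·(0.982000+0.952000))/(1+3/80) = 114/125 ≈ 0.912000
step 4 [2y] swap r/2=637/18593: DF=(1 − 637/18593·(0.982000+0.952000+0.912000))/(1+637/18593) = 4363/5000 ≈ 0.872600
step 5 [2.5y] zero: DF = P = 8697/10000 ≈ 0.869700
step 6 [3y] zero: DF = P = 8231/10000 ≈ 0.823100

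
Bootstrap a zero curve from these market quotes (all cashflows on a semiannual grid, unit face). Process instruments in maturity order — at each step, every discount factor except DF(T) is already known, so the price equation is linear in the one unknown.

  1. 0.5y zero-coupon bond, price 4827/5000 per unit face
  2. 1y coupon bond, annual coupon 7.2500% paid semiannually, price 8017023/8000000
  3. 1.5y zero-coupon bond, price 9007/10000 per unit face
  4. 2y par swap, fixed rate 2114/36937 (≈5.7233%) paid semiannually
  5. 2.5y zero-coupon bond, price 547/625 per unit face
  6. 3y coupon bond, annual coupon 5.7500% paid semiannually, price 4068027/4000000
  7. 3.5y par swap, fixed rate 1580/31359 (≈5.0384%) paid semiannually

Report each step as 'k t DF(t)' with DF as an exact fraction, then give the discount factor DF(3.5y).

step 1 [0.5y] zero: DF = P = 4827/5000 ≈ 0.965400
step 2 [1y] bond c/2=29/800: DF=(8017023/8000000 − 29/800·(0.965400))/(1+29/800) = 9333/10000 ≈ 0.933300
step 3 [1.5y] zero: DF = P = 9007/10000 ≈ 0.900700
step 4 [2y] swap r/2=1057/36937: DF=(1 − 1057/36937·(0.965400+0.933300+0.900700))/(1+1057/36937) = 8943/10000 ≈ 0.894300
step 5 [2.5y] zero: DF = P = 547/625 ≈ 0.875200
step 6 [3y] bond c/2=23/800: DF=(4068027/4000000 − 23/800·(0.965400+0.933300+0.900700+0.894300+0.875200))/(1+23/800) = 8609/10000 ≈ 0.860900
step 7 [3.5y] swap r/2=790/31359: DF=(1 − 790/31359·(0.965400+0.933300+0.900700+0.894300+0.875200+0.860900))/(1+790/31359) = 421/500 ≈ 0.842000

1 1/2 4827/5000
2 1 9333/10000
3 3/2 9007/10000
4 2 8943/10000
5 5/2 547/625
6 3 8609/10000
7 7/2 421/500
DF(3.5y) = 421/500 ≈ 0.842000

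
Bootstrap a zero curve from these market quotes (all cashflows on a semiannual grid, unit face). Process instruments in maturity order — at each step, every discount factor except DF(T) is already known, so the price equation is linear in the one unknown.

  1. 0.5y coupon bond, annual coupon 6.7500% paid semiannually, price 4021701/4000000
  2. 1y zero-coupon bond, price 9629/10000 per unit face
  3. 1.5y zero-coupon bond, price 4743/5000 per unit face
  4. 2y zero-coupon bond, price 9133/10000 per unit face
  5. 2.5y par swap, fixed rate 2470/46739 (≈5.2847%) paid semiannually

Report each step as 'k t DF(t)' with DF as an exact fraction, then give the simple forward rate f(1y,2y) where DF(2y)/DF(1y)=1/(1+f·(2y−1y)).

step 1 [0.5y] bond c/2=27/800: DF=(4021701/4000000 − 27/800·(0))/(1+27/800) = 4863/5000 ≈ 0.972600
step 2 [1y] zero: DF = P = 9629/10000 ≈ 0.962900
step 3 [1.5y] zero: DF = P = 4743/5000 ≈ 0.948600
step 4 [2y] zero: DF = P = 9133/10000 ≈ 0.913300
step 5 [2.5y] swap r/2=1235/46739: DF=(1 − 1235/46739·(0.972600+0.962900+0.948600+0.913300))/(1+1235/46739) = 1753/2000 ≈ 0.876500

1 1/2 4863/5000
2 1 9629/10000
3 3/2 4743/5000
4 2 9133/10000
5 5/2 1753/2000
f(1y,2y) = ((9629/10000)/(9133/10000) − 1)/(1) = 496/9133 ≈ 5.4309%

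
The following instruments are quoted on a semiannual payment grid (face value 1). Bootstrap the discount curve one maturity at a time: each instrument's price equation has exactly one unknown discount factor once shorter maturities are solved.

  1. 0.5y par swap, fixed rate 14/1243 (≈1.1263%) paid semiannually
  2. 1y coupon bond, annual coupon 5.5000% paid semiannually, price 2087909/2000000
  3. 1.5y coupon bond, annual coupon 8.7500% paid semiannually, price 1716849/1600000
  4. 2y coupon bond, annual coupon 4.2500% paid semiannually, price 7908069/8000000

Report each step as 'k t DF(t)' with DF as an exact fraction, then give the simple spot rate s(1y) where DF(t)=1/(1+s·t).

1 1/2 1243/1250
2 1 4947/5000
3 3/2 9449/10000
4 2 907/1000
s(1y) = (1/(4947/5000) − 1)/(1) = 53/4947 ≈ 1.0714%

step 1 [0.5y] swap r/2=7/1243: DF=(1 − 7/1243·(0))/(1+7/1243) = 1243/1250 ≈ 0.994400
step 2 [1y] bond c/2=11/400: DF=(2087909/2000000 − 11/400·(0.994400))/(1+11/400) = 4947/5000 ≈ 0.989400
step 3 [1.5y] bond c/2=7/160: DF=(1716849/1600000 − 7/160·(0.994400+0.989400))/(1+7/160) = 9449/10000 ≈ 0.944900
step 4 [2y] bond c/2=17/800: DF=(7908069/8000000 − 17/800·(0.994400+0.989400+0.944900))/(1+17/800) = 907/1000 ≈ 0.907000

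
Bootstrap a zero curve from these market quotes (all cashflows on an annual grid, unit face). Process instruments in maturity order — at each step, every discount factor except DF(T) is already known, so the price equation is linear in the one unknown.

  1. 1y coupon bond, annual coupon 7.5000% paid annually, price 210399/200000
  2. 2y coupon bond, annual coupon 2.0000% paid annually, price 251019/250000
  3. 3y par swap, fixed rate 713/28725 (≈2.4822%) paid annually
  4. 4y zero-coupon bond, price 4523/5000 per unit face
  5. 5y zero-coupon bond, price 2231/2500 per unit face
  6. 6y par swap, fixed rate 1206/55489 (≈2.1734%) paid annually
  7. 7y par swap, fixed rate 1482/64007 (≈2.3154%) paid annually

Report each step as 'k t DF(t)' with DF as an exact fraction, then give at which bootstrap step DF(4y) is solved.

1 1 4893/5000
2 2 2413/2500
3 3 9287/10000
4 4 4523/5000
5 5 2231/2500
6 6 4397/5000
7 7 4259/5000
DF(4y) is solved at step 4

step 1 [1y] bond c/1=3/40: DF=(210399/200000 − 3/40·(0))/(1+3/40) = 4893/5000 ≈ 0.978600
step 2 [2y] bond c/1=1/50: DF=(251019/250000 − 1/50·(0.978600))/(1+1/50) = 2413/2500 ≈ 0.965200
step 3 [3y] swap r/1=713/28725: DF=(1 − 713/28725·(0.978600+0.965200))/(1+713/28725) = 9287/10000 ≈ 0.928700
step 4 [4y] zero: DF = P = 4523/5000 ≈ 0.904600
step 5 [5y] zero: DF = P = 2231/2500 ≈ 0.892400
step 6 [6y] swap r/1=1206/55489: DF=(1 − 1206/55489·(0.978600+0.965200+0.928700+0.904600+0.892400))/(1+1206/55489) = 4397/5000 ≈ 0.879400
step 7 [7y] swap r/1=1482/64007: DF=(1 − 1482/64007·(0.978600+0.965200+0.928700+0.904600+0.892400+0.879400))/(1+1482/64007) = 4259/5000 ≈ 0.851800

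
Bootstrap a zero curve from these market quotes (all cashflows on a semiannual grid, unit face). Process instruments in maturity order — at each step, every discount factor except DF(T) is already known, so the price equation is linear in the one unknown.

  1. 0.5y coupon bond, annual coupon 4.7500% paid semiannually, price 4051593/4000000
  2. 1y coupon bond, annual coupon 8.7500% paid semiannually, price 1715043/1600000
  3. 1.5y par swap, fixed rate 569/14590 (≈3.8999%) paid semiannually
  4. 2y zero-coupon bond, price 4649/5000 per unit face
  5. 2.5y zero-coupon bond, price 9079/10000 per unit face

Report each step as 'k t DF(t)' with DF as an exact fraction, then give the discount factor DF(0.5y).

step 1 [0.5y] bond c/2=19/800: DF=(4051593/4000000 − 19/800·(0))/(1+19/800) = 4947/5000 ≈ 0.989400
step 2 [1y] bond c/2=7/160: DF=(1715043/1600000 − 7/160·(0.989400))/(1+7/160) = 1971/2000 ≈ 0.985500
step 3 [1.5y] swap r/2=569/29180: DF=(1 − 569/29180·(0.989400+0.985500))/(1+569/29180) = 9431/10000 ≈ 0.943100
step 4 [2y] zero: DF = P = 4649/5000 ≈ 0.929800
step 5 [2.5y] zero: DF = P = 9079/10000 ≈ 0.907900

1 1/2 4947/5000
2 1 1971/2000
3 3/2 9431/10000
4 2 4649/5000
5 5/2 9079/10000
DF(0.5y) = 4947/5000 ≈ 0.989400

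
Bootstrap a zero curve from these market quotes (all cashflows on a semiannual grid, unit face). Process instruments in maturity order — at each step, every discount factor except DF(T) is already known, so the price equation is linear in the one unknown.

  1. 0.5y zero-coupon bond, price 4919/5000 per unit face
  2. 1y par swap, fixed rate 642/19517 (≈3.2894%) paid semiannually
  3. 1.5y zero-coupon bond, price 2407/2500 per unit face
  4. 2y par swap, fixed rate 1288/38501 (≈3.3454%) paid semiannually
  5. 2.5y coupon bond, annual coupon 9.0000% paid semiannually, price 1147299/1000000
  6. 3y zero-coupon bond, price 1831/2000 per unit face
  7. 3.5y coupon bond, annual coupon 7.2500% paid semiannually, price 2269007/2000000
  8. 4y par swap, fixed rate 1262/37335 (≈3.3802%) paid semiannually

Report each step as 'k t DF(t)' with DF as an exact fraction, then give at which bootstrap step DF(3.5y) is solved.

step 1 [0.5y] zero: DF = P = 4919/5000 ≈ 0.983800
step 2 [1y] swap r/2=321/19517: DF=(1 − 321/19517·(0.983800))/(1+321/19517) = 9679/10000 ≈ 0.967900
step 3 [1.5y] zero: DF = P = 2407/2500 ≈ 0.962800
step 4 [2y] swap r/2=644/38501: DF=(1 − 644/38501·(0.983800+0.967900+0.962800))/(1+644/38501) = 2339/2500 ≈ 0.935600
step 5 [2.5y] bond c/2=9/200: DF=(1147299/1000000 − 9/200·(0.983800+0.967900+0.962800+0.935600))/(1+9/200) = 9321/10000 ≈ 0.932100
step 6 [3y] zero: DF = P = 1831/2000 ≈ 0.915500
step 7 [3.5y] bond c/2=29/800: DF=(2269007/2000000 − 29/800·(0.983800+0.967900+0.962800+0.935600+0.932100+0.915500))/(1+29/800) = 1791/2000 ≈ 0.895500
step 8 [4y] swap r/2=631/37335: DF=(1 − 631/37335·(0.983800+0.967900+0.962800+0.935600+0.932100+0.915500+0.895500))/(1+631/37335) = 4369/5000 ≈ 0.873800

1 1/2 4919/5000
2 1 9679/10000
3 3/2 2407/2500
4 2 2339/2500
5 5/2 9321/10000
6 3 1831/2000
7 7/2 1791/2000
8 4 4369/5000
DF(3.5y) is solved at step 7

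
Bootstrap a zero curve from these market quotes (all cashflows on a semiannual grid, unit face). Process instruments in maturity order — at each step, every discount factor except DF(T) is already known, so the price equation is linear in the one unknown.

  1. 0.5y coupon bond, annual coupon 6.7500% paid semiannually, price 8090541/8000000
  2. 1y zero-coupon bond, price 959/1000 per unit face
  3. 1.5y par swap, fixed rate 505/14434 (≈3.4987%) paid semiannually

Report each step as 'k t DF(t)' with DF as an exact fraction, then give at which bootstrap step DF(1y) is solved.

1 1/2 9783/10000
2 1 959/1000
3 3/2 1899/2000
DF(1y) is solved at step 2

step 1 [0.5y] bond c/2=27/800: DF=(8090541/8000000 − 27/800·(0))/(1+27/800) = 9783/10000 ≈ 0.978300
step 2 [1y] zero: DF = P = 959/1000 ≈ 0.959000
step 3 [1.5y] swap r/2=505/28868: DF=(1 − 505/28868·(0.978300+0.959000))/(1+505/28868) = 1899/2000 ≈ 0.949500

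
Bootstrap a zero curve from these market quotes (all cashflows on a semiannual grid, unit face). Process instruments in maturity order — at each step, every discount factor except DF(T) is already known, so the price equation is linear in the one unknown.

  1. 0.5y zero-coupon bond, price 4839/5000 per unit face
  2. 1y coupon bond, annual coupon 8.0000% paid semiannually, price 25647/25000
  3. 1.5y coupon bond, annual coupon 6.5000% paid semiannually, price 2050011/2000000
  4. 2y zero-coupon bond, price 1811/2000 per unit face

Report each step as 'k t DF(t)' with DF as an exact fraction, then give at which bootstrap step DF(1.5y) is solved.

step 1 [0.5y] zero: DF = P = 4839/5000 ≈ 0.967800
step 2 [1y] bond c/2=1/25: DF=(25647/25000 − 1/25·(0.967800))/(1+1/25) = 2373/2500 ≈ 0.949200
step 3 [1.5y] bond c/2=13/400: DF=(2050011/2000000 − 13/400·(0.967800+0.949200))/(1+13/400) = 2331/2500 ≈ 0.932400
step 4 [2y] zero: DF = P = 1811/2000 ≈ 0.905500

1 1/2 4839/5000
2 1 2373/2500
3 3/2 2331/2500
4 2 1811/2000
DF(1.5y) is solved at step 3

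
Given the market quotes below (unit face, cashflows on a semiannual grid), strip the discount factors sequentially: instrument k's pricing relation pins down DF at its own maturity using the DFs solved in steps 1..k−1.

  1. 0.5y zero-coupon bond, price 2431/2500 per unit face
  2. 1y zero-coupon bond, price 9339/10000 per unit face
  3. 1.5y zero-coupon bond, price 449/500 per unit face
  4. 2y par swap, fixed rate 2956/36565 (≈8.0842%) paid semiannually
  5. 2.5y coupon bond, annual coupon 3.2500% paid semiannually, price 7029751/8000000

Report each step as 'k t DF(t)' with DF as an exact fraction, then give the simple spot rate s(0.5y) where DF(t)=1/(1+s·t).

step 1 [0.5y] zero: DF = P = 2431/2500 ≈ 0.972400
step 2 [1y] zero: DF = P = 9339/10000 ≈ 0.933900
step 3 [1.5y] zero: DF = P = 449/500 ≈ 0.898000
step 4 [2y] swap r/2=1478/36565: DF=(1 − 1478/36565·(0.972400+0.933900+0.898000))/(1+1478/36565) = 4261/5000 ≈ 0.852200
step 5 [2.5y] bond c/2=13/800: DF=(7029751/8000000 − 13/800·(0.972400+0.933900+0.898000+0.852200))/(1+13/800) = 4031/5000 ≈ 0.806200

1 1/2 2431/2500
2 1 9339/10000
3 3/2 449/500
4 2 4261/5000
5 5/2 4031/5000
s(0.5y) = (1/(2431/2500) − 1)/(1/2) = 138/2431 ≈ 5.6767%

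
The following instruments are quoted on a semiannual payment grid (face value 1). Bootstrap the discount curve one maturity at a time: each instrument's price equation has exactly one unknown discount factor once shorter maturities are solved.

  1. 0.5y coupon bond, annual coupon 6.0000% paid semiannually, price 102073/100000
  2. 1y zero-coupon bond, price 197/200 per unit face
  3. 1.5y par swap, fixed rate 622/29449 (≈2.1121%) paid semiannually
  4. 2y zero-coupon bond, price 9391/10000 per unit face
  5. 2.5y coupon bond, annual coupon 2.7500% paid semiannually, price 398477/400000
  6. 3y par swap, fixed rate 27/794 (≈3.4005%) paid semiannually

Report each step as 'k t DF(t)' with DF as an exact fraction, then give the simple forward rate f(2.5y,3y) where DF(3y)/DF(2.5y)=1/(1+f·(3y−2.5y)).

step 1 [0.5y] bond c/2=3/100: DF=(102073/100000 − 3/100·(0))/(1+3/100) = 991/1000 ≈ 0.991000
step 2 [1y] zero: DF = P = 197/200 ≈ 0.985000
step 3 [1.5y] swap r/2=311/29449: DF=(1 − 311/29449·(0.991000+0.985000))/(1+311/29449) = 9689/10000 ≈ 0.968900
step 4 [2y] zero: DF = P = 9391/10000 ≈ 0.939100
step 5 [2.5y] bond c/2=11/800: DF=(398477/400000 − 11/800·(0.991000+0.985000+0.968900+0.939100))/(1+11/800) = 93/100 ≈ 0.930000
step 6 [3y] swap r/2=27/1588: DF=(1 − 27/1588·(0.991000+0.985000+0.968900+0.939100+0.930000))/(1+27/1588) = 2257/2500 ≈ 0.902800

1 1/2 991/1000
2 1 197/200
3 3/2 9689/10000
4 2 9391/10000
5 5/2 93/100
6 3 2257/2500
f(2.5y,3y) = ((93/100)/(2257/2500) − 1)/(1/2) = 136/2257 ≈ 6.0257%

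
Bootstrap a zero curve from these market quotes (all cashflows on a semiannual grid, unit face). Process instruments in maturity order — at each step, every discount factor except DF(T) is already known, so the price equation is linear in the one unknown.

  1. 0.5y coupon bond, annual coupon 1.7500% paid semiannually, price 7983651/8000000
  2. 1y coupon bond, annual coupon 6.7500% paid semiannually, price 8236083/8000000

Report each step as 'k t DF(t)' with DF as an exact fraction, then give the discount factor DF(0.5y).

1 1/2 9893/10000
2 1 2409/2500
DF(0.5y) = 9893/10000 ≈ 0.989300

step 1 [0.5y] bond c/2=7/800: DF=(7983651/8000000 − 7/800·(0))/(1+7/800) = 9893/10000 ≈ 0.989300
step 2 [1y] bond c/2=27/800: DF=(8236083/8000000 − 27/800·(0.989300))/(1+27/800) = 2409/2500 ≈ 0.963600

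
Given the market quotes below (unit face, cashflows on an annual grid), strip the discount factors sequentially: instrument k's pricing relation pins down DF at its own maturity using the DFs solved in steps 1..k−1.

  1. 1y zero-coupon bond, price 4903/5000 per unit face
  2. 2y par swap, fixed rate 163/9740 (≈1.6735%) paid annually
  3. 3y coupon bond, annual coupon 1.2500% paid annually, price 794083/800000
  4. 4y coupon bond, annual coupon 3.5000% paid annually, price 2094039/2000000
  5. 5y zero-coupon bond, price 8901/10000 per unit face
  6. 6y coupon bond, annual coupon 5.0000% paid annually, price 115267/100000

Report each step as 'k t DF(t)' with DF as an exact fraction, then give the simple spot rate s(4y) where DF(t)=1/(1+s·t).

1 1 4903/5000
2 2 4837/5000
3 3 9563/10000
4 4 4567/5000
5 5 8901/10000
6 6 546/625
s(4y) = (1/(4567/5000) − 1)/(4) = 433/18268 ≈ 2.3703%

step 1 [1y] zero: DF = P = 4903/5000 ≈ 0.980600
step 2 [2y] swap r/1=163/9740: DF=(1 − 163/9740·(0.980600))/(1+163/9740) = 4837/5000 ≈ 0.967400
step 3 [3y] bond c/1=1/80: DF=(794083/800000 − 1/80·(0.980600+0.967400))/(1+1/80) = 9563/10000 ≈ 0.956300
step 4 [4y] bond c/1=7/200: DF=(2094039/2000000 − 7/200·(0.980600+0.967400+0.956300))/(1+7/200) = 4567/5000 ≈ 0.913400
step 5 [5y] zero: DF = P = 8901/10000 ≈ 0.890100
step 6 [6y] bond c/1=1/20: DF=(115267/100000 − 1/20·(0.980600+0.967400+0.956300+0.913400+0.890100))/(1+1/20) = 546/625 ≈ 0.873600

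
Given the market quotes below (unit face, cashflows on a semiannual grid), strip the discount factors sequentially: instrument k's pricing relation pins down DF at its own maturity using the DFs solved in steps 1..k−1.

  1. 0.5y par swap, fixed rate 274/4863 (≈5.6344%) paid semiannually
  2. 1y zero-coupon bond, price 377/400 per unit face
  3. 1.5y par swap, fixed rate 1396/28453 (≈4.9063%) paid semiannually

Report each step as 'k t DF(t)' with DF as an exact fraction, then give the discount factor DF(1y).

step 1 [0.5y] swap r/2=137/4863: DF=(1 − 137/4863·(0))/(1+137/4863) = 4863/5000 ≈ 0.972600
step 2 [1y] zero: DF = P = 377/400 ≈ 0.942500
step 3 [1.5y] swap r/2=698/28453: DF=(1 − 698/28453·(0.972600+0.942500))/(1+698/28453) = 4651/5000 ≈ 0.930200

1 1/2 4863/5000
2 1 377/400
3 3/2 4651/5000
DF(1y) = 377/400 ≈ 0.942500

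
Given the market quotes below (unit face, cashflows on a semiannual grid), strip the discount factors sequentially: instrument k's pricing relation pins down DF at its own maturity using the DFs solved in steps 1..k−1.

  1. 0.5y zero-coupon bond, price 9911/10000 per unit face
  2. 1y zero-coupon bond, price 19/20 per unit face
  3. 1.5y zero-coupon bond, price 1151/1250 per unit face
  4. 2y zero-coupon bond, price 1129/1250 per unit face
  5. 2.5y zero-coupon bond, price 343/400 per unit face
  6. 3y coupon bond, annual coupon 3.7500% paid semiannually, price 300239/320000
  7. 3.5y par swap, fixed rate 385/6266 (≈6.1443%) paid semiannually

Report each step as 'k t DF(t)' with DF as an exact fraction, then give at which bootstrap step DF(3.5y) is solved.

1 1/2 9911/10000
2 1 19/20
3 3/2 1151/1250
4 2 1129/1250
5 5/2 343/400
6 3 8359/10000
7 7/2 323/400
DF(3.5y) is solved at step 7

step 1 [0.5y] zero: DF = P = 9911/10000 ≈ 0.991100
step 2 [1y] zero: DF = P = 19/20 ≈ 0.950000
step 3 [1.5y] zero: DF = P = 1151/1250 ≈ 0.920800
step 4 [2y] zero: DF = P = 1129/1250 ≈ 0.903200
step 5 [2.5y] zero: DF = P = 343/400 ≈ 0.857500
step 6 [3y] bond c/2=3/160: DF=(300239/320000 − 3/160·(0.991100+0.950000+0.920800+0.903200+0.857500))/(1+3/160) = 8359/10000 ≈ 0.835900
step 7 [3.5y] swap r/2=385/12532: DF=(1 − 385/12532·(0.991100+0.950000+0.920800+0.903200+0.857500+0.835900))/(1+385/12532) = 323/400 ≈ 0.807500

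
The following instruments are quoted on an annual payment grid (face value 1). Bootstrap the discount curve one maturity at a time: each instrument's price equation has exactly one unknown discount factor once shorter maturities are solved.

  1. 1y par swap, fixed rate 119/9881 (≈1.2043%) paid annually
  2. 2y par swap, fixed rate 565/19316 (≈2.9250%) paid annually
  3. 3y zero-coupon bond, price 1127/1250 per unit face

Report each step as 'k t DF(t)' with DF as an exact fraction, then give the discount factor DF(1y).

step 1 [1y] swap r/1=119/9881: DF=(1 − 119/9881·(0))/(1+119/9881) = 9881/10000 ≈ 0.988100
step 2 [2y] swap r/1=565/19316: DF=(1 − 565/19316·(0.988100))/(1+565/19316) = 1887/2000 ≈ 0.943500
step 3 [3y] zero: DF = P = 1127/1250 ≈ 0.901600

1 1 9881/10000
2 2 1887/2000
3 3 1127/1250
DF(1y) = 9881/10000 ≈ 0.988100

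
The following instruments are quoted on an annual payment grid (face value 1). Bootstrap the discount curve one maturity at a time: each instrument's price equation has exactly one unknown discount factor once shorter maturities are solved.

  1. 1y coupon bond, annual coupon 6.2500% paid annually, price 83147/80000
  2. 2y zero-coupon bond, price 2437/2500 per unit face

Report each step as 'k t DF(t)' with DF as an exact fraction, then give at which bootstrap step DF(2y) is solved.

1 1 4891/5000
2 2 2437/2500
DF(2y) is solved at step 2

step 1 [1y] bond c/1=1/16: DF=(83147/80000 − 1/16·(0))/(1+1/16) = 4891/5000 ≈ 0.978200
step 2 [2y] zero: DF = P = 2437/2500 ≈ 0.974800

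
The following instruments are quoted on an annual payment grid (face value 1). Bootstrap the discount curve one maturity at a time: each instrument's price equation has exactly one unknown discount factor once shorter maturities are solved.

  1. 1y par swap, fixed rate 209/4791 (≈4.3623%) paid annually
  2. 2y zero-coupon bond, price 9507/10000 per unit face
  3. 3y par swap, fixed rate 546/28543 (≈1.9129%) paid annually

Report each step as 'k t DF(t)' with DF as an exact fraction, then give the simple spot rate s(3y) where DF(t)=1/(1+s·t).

1 1 4791/5000
2 2 9507/10000
3 3 4727/5000
s(3y) = (1/(4727/5000) − 1)/(3) = 91/4727 ≈ 1.9251%

step 1 [1y] swap r/1=209/4791: DF=(1 − 209/4791·(0))/(1+209/4791) = 4791/5000 ≈ 0.958200
step 2 [2y] zero: DF = P = 9507/10000 ≈ 0.950700
step 3 [3y] swap r/1=546/28543: DF=(1 − 546/28543·(0.958200+0.950700))/(1+546/28543) = 4727/5000 ≈ 0.945400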